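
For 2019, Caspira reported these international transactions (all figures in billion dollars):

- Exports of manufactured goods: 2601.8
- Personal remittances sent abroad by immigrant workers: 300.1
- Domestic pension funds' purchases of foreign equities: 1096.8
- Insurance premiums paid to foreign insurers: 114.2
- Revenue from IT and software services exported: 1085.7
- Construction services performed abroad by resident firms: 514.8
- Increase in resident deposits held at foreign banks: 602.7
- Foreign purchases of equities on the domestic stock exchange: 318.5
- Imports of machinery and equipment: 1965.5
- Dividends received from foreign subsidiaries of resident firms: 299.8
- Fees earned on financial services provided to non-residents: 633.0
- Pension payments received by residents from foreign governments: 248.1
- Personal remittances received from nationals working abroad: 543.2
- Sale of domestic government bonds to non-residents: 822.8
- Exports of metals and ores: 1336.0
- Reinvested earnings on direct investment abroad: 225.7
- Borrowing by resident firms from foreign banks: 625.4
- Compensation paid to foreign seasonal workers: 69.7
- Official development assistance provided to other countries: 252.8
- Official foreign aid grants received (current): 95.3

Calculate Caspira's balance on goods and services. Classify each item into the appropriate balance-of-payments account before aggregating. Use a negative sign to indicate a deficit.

4091.6

Goods: 2601.8 - 1965.5 + 1336.0 = 1972.3
Services: -114.2 + 514.8 + 633.0 + 1085.7 = 2119.3
Trade balance = 1972.3 + 2119.3 = 4091.6
(Excluded from the trade balance — secondary income: personal remittances sent abroad by immigrant workers 300.1, pension payments received by residents from foreign governments 248.1, personal remittances received from nationals working abroad 543.2, official development assistance provided to other countries 252.8, official foreign aid grants received (current) 95.3; financial account: domestic pension funds' purchases of foreign equities 1096.8, increase in resident deposits held at foreign banks 602.7, foreign purchases of equities on the domestic stock exchange 318.5, sale of domestic government bonds to non-residents 822.8, borrowing by resident firms from foreign banks 625.4; primary income: dividends received from foreign subsidiaries of resident firms 299.8, reinvested earnings on direct investment abroad 225.7, compensation paid to foreign seasonal workers 69.7.)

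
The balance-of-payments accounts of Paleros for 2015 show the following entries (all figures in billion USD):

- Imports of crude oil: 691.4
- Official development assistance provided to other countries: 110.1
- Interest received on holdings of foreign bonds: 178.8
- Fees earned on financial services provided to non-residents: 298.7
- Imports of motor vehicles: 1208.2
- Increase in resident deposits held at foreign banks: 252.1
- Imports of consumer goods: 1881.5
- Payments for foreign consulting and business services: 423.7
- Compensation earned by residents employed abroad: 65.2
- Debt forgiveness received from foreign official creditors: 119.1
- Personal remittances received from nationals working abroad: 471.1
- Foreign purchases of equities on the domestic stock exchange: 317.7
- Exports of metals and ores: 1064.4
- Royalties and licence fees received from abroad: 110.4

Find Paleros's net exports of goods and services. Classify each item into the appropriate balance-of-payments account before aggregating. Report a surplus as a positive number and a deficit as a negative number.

-2731.3

Goods: 1064.4 - 691.4 - 1881.5 - 1208.2 = -2716.7
Services: 110.4 + 298.7 - 423.7 = -14.6
Trade balance = -2716.7 + (-14.6) = -2731.3
(Excluded from the trade balance — secondary income: official development assistance provided to other countries 110.1, personal remittances received from nationals working abroad 471.1; primary income: interest received on holdings of foreign bonds 178.8, compensation earned by residents employed abroad 65.2; financial account: increase in resident deposits held at foreign banks 252.1, foreign purchases of equities on the domestic stock exchange 317.7; capital account: debt forgiveness received from foreign official creditors 119.1.)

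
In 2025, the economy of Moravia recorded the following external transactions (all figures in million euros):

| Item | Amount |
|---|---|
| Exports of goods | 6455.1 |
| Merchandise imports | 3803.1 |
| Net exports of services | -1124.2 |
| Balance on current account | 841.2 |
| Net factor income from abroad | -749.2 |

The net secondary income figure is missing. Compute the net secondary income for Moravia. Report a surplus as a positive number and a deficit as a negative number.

Current account = goods balance + services balance + net primary income + net secondary income
Sum of the known components = 778.6
Net secondary income = CA - (known components) = 841.2 - 778.6 = 62.6

62.6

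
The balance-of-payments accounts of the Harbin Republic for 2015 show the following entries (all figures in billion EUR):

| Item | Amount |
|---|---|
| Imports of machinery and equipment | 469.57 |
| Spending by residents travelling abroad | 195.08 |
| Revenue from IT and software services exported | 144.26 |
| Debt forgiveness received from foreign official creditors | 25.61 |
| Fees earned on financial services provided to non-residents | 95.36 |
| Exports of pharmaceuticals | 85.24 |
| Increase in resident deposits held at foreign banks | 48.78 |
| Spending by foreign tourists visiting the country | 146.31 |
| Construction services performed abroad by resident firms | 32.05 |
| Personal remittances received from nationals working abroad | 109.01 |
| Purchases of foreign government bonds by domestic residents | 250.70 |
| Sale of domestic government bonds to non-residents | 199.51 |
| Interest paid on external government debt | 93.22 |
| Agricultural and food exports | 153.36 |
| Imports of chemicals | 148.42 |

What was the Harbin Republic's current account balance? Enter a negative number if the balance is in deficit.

Goods: 153.36 + 85.24 - 148.42 - 469.57 = -379.39
Services: 146.31 + 95.36 + 144.26 + 32.05 - 195.08 = 222.90
Primary income: -93.22
Secondary income: 109.01
Current account = (-379.39) + 222.90 + (-93.22) + 109.01 = -140.70
(Excluded from the current account — capital account: debt forgiveness received from foreign official creditors 25.61; financial account: increase in resident deposits held at foreign banks 48.78, purchases of foreign government bonds by domestic residents 250.70, sale of domestic government bonds to non-residents 199.51.)

-140.70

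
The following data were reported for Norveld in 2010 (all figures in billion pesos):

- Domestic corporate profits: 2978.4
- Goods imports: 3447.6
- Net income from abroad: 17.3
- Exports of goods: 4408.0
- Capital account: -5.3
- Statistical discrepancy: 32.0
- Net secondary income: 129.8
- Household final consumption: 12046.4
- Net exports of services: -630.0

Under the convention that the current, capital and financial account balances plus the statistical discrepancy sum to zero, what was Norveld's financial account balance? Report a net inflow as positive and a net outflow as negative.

-504.2

Goods balance = 4408.0 - 3447.6 = 960.4
Services balance = -630.0
Trade balance (goods + services) = 960.4 + (-630.0) = 330.4
Net primary income = 17.3
Net secondary income = 129.8
Current account = 330.4 + 17.3 + 129.8 = 477.5
Financial account = -(477.5 + (-5.3) + 32.0) = -504.2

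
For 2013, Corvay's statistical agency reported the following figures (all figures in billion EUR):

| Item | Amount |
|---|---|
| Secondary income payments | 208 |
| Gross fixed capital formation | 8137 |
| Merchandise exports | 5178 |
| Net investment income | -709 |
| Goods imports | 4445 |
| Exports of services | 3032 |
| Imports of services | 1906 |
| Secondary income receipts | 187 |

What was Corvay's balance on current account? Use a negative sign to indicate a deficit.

Goods balance = 5178 - 4445 = 733
Services balance = 3032 - 1906 = 1126
Trade balance (goods + services) = 733 + 1126 = 1859
Net primary income = -709
Net secondary income = 187 - 208 = -21
Current account = 1859 + (-709) + (-21) = 1129

1129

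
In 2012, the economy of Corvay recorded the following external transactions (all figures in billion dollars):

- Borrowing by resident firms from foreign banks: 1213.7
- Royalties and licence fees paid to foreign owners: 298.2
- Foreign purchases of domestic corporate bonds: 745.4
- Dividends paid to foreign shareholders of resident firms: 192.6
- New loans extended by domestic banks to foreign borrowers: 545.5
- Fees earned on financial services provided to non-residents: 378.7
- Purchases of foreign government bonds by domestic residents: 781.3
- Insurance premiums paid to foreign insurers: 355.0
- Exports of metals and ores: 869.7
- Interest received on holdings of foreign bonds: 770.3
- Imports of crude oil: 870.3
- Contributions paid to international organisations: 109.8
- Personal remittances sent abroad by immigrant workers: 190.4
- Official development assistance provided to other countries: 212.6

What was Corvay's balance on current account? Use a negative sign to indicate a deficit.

Goods: 869.7 - 870.3 = -0.6
Services: 378.7 - 355.0 - 298.2 = -274.5
Primary income: 770.3 - 192.6 = 577.7
Secondary income: -109.8 - 212.6 - 190.4 = -512.8
Current account = (-0.6) + (-274.5) + 577.7 + (-512.8) = -210.2
(Excluded from the current account — financial account: borrowing by resident firms from foreign banks 1213.7, foreign purchases of domestic corporate bonds 745.4, new loans extended by domestic banks to foreign borrowers 545.5, purchases of foreign government bonds by domestic residents 781.3.)

-210.2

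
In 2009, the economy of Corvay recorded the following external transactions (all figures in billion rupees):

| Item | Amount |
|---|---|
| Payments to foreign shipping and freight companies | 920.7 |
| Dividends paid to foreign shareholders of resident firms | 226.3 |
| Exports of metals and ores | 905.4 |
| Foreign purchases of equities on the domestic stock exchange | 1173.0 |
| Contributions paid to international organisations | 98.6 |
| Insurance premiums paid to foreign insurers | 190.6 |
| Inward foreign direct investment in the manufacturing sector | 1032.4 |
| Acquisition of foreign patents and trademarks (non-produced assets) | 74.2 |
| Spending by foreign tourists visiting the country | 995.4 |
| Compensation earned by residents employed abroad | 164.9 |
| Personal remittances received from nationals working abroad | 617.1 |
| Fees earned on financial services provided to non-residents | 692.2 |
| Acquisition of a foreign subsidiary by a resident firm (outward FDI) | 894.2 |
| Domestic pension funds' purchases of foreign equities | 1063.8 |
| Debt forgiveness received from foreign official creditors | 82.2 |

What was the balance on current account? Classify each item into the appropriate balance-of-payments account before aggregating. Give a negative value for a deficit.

1938.8

Goods: 905.4
Services: -920.7 - 190.6 + 995.4 + 692.2 = 576.3
Primary income: -226.3 + 164.9 = -61.4
Secondary income: 617.1 - 98.6 = 518.5
Current account = 905.4 + 576.3 + (-61.4) + 518.5 = 1938.8
(Excluded from the current account — financial account: foreign purchases of equities on the domestic stock exchange 1173.0, inward foreign direct investment in the manufacturing sector 1032.4, acquisition of a foreign subsidiary by a resident firm (outward FDI) 894.2, domestic pension funds' purchases of foreign equities 1063.8; capital account: acquisition of foreign patents and trademarks (non-produced assets) 74.2, debt forgiveness received from foreign official creditors 82.2.)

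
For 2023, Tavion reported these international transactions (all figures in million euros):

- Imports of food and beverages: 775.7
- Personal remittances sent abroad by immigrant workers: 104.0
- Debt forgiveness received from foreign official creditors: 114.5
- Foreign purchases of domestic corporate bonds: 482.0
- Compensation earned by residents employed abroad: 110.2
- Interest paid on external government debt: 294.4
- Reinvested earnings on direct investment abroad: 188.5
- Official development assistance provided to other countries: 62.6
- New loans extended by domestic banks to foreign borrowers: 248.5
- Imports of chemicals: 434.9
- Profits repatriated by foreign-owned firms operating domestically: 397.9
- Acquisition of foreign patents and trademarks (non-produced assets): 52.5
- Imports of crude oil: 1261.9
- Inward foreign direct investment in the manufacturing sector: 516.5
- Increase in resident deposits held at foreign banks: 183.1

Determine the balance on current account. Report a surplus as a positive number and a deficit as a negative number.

Goods: -775.7 - 434.9 - 1261.9 = -2472.5
Primary income: 110.2 + 188.5 - 294.4 - 397.9 = -393.6
Secondary income: -62.6 - 104.0 = -166.6
Current account = (-2472.5) + (-393.6) + (-166.6) = -3032.7
(Excluded from the current account — capital account: debt forgiveness received from foreign official creditors 114.5, acquisition of foreign patents and trademarks (non-produced assets) 52.5; financial account: foreign purchases of domestic corporate bonds 482.0, new loans extended by domestic banks to foreign borrowers 248.5, inward foreign direct investment in the manufacturing sector 516.5, increase in resident deposits held at foreign banks 183.1.)

-3032.7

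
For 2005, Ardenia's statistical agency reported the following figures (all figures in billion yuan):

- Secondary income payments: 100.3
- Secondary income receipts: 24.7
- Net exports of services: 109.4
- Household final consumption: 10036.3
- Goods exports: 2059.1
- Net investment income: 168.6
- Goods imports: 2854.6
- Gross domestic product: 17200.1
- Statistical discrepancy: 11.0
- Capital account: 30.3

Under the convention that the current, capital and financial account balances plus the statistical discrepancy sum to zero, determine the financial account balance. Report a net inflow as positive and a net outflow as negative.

551.8

Goods balance = 2059.1 - 2854.6 = -795.5
Services balance = 109.4
Trade balance (goods + services) = -795.5 + 109.4 = -686.1
Net primary income = 168.6
Net secondary income = 24.7 - 100.3 = -75.6
Current account = -686.1 + 168.6 + (-75.6) = -593.1
Financial account = -(-593.1 + 30.3 + 11.0) = 551.8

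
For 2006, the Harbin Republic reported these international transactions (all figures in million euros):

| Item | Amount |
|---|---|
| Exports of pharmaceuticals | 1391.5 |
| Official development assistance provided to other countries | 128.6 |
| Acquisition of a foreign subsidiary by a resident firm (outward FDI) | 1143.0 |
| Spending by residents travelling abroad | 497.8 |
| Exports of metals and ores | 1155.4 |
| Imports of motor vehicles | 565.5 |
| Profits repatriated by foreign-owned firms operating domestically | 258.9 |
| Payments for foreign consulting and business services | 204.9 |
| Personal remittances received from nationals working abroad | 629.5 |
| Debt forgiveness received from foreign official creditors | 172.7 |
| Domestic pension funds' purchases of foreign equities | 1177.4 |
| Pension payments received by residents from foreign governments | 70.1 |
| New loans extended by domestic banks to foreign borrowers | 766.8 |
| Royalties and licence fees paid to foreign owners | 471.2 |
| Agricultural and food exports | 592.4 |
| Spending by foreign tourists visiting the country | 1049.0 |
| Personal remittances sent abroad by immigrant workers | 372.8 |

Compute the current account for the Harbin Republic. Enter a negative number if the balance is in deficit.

2388.2

Goods: 1391.5 - 565.5 + 1155.4 + 592.4 = 2573.8
Services: 1049.0 - 204.9 - 497.8 - 471.2 = -124.9
Primary income: -258.9
Secondary income: -372.8 + 629.5 + 70.1 - 128.6 = 198.2
Current account = 2573.8 + (-124.9) + (-258.9) + 198.2 = 2388.2
(Excluded from the current account — financial account: acquisition of a foreign subsidiary by a resident firm (outward FDI) 1143.0, domestic pension funds' purchases of foreign equities 1177.4, new loans extended by domestic banks to foreign borrowers 766.8; capital account: debt forgiveness received from foreign official creditors 172.7.)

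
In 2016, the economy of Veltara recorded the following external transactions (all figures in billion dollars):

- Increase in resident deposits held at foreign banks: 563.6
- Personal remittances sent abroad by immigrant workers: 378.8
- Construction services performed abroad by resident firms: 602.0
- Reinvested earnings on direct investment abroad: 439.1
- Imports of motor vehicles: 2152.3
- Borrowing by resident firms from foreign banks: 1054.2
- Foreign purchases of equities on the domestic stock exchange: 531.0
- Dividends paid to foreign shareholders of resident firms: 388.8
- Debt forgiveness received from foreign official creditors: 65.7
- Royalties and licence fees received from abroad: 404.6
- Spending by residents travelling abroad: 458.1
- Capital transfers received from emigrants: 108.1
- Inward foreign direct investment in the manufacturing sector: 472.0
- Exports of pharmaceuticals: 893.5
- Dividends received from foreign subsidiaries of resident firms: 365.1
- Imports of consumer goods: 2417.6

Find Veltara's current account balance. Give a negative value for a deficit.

-3091.3

Goods: -2417.6 + 893.5 - 2152.3 = -3676.4
Services: -458.1 + 404.6 + 602.0 = 548.5
Primary income: 439.1 - 388.8 + 365.1 = 415.4
Secondary income: -378.8
Current account = (-3676.4) + 548.5 + 415.4 + (-378.8) = -3091.3
(Excluded from the current account — financial account: increase in resident deposits held at foreign banks 563.6, borrowing by resident firms from foreign banks 1054.2, foreign purchases of equities on the domestic stock exchange 531.0, inward foreign direct investment in the manufacturing sector 472.0; capital account: debt forgiveness received from foreign official creditors 65.7, capital transfers received from emigrants 108.1.)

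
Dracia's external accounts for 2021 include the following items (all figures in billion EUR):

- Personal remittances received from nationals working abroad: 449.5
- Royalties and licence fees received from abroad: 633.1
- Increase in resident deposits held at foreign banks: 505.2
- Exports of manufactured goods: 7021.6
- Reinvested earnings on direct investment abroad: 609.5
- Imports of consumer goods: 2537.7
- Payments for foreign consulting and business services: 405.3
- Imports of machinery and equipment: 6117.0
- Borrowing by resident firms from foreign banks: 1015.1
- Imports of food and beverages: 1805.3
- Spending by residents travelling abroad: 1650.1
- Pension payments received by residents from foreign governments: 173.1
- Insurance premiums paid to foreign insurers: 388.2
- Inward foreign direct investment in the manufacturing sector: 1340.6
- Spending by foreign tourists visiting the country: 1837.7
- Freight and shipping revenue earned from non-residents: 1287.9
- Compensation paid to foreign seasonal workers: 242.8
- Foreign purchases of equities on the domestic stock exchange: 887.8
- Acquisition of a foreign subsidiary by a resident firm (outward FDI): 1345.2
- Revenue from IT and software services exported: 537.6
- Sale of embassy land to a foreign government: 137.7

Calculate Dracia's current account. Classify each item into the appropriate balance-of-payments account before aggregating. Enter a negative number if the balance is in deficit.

-596.4

Goods: -6117.0 + 7021.6 - 2537.7 - 1805.3 = -3438.4
Services: 537.6 - 405.3 + 1837.7 + 1287.9 - 1650.1 + 633.1 - 388.2 = 1852.7
Primary income: -242.8 + 609.5 = 366.7
Secondary income: 449.5 + 173.1 = 622.6
Current account = (-3438.4) + 1852.7 + 366.7 + 622.6 = -596.4
(Excluded from the current account — financial account: increase in resident deposits held at foreign banks 505.2, borrowing by resident firms from foreign banks 1015.1, inward foreign direct investment in the manufacturing sector 1340.6, foreign purchases of equities on the domestic stock exchange 887.8, acquisition of a foreign subsidiary by a resident firm (outward FDI) 1345.2; capital account: sale of embassy land to a foreign government 137.7.)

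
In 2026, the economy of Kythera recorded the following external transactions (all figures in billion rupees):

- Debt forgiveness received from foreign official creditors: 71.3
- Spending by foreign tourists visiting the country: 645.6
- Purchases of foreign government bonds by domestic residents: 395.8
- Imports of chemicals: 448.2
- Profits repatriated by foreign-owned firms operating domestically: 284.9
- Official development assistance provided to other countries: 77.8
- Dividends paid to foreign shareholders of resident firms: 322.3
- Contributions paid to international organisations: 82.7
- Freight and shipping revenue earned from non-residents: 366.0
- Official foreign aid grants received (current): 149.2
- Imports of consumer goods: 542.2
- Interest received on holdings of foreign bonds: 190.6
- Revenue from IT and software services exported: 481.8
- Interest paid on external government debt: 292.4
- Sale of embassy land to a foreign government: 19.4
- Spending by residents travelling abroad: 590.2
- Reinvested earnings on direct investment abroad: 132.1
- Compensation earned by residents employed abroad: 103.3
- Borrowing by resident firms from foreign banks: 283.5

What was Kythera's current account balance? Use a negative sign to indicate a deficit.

Goods: -448.2 - 542.2 = -990.4
Services: 481.8 - 590.2 + 645.6 + 366.0 = 903.2
Primary income: 190.6 + 132.1 - 322.3 - 284.9 - 292.4 + 103.3 = -473.6
Secondary income: -77.8 - 82.7 + 149.2 = -11.3
Current account = (-990.4) + 903.2 + (-473.6) + (-11.3) = -572.1
(Excluded from the current account — capital account: debt forgiveness received from foreign official creditors 71.3, sale of embassy land to a foreign government 19.4; financial account: purchases of foreign government bonds by domestic residents 395.8, borrowing by resident firms from foreign banks 283.5.)

-572.1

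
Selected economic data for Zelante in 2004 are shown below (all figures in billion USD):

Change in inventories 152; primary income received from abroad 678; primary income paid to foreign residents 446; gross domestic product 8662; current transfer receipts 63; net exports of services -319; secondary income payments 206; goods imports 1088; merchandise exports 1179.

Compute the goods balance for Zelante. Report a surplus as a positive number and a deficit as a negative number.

Goods balance = 1179 - 1088 = 91

91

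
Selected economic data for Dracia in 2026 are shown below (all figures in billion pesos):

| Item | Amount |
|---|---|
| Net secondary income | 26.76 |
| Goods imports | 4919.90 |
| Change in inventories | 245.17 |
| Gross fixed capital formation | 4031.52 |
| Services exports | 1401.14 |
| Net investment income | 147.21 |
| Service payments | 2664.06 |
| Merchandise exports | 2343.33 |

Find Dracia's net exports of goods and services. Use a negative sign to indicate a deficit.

-3839.49

Goods balance = 2343.33 - 4919.90 = -2576.57
Services balance = 1401.14 - 2664.06 = -1262.92
Trade balance (goods + services) = -2576.57 + (-1262.92) = -3839.49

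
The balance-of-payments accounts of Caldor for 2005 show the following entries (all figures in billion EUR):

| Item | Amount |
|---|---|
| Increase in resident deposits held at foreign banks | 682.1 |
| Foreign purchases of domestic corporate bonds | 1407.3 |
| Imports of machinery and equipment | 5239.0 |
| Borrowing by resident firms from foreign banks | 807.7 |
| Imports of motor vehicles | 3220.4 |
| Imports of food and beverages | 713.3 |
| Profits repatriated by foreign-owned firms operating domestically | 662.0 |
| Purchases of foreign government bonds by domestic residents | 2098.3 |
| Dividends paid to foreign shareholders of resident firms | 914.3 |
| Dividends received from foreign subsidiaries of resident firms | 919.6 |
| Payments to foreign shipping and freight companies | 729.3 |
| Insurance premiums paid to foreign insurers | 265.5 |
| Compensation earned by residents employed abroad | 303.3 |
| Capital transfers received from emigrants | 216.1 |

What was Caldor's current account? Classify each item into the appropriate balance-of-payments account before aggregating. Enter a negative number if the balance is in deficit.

-10520.9

Goods: -5239.0 - 3220.4 - 713.3 = -9172.7
Services: -265.5 - 729.3 = -994.8
Primary income: 919.6 - 914.3 + 303.3 - 662.0 = -353.4
Current account = (-9172.7) + (-994.8) + (-353.4) = -10520.9
(Excluded from the current account — financial account: increase in resident deposits held at foreign banks 682.1, foreign purchases of domestic corporate bonds 1407.3, borrowing by resident firms from foreign banks 807.7, purchases of foreign government bonds by domestic residents 2098.3; capital account: capital transfers received from emigrants 216.1.)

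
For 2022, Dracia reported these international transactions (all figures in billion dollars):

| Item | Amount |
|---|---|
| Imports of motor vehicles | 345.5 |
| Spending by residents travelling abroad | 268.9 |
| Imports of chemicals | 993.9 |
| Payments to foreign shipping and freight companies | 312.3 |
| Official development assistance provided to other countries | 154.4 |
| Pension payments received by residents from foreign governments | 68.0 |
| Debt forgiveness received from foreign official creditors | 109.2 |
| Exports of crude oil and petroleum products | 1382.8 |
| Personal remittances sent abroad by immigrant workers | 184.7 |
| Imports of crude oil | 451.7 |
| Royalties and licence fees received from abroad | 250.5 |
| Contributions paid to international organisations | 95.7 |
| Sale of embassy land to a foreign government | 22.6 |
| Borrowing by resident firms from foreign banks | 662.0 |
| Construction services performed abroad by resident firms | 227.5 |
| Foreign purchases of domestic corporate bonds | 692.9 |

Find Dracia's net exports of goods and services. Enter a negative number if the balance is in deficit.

-511.5

Goods: -451.7 + 1382.8 - 345.5 - 993.9 = -408.3
Services: 227.5 - 268.9 + 250.5 - 312.3 = -103.2
Trade balance = -408.3 + (-103.2) = -511.5
(Excluded from the trade balance — secondary income: official development assistance provided to other countries 154.4, pension payments received by residents from foreign governments 68.0, personal remittances sent abroad by immigrant workers 184.7, contributions paid to international organisations 95.7; capital account: debt forgiveness received from foreign official creditors 109.2, sale of embassy land to a foreign government 22.6; financial account: borrowing by resident firms from foreign banks 662.0, foreign purchases of domestic corporate bonds 692.9.)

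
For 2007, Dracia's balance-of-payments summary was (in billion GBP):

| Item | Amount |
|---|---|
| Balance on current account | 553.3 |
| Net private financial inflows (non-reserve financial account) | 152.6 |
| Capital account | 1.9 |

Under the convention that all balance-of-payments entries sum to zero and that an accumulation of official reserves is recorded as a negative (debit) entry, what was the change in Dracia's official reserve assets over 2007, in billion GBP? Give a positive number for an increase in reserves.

707.8

Official reserve transactions balance = -(553.3 + 1.9 + 152.6) = -707.8
An accumulation of reserves is recorded as a debit (negative entry), so the change in the stock of reserves is the negative of that balance.
Change in official reserves = -(-707.8) = 707.8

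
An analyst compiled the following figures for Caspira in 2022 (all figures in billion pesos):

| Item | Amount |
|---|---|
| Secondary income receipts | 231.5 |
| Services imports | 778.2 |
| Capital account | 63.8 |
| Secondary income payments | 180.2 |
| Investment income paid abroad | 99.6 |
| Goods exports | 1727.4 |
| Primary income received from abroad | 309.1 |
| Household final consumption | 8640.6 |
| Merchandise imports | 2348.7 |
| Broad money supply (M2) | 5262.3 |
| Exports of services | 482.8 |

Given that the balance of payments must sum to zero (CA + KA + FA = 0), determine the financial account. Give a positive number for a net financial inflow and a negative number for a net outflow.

592.1

Goods balance = 1727.4 - 2348.7 = -621.3
Services balance = 482.8 - 778.2 = -295.4
Trade balance (goods + services) = -621.3 + (-295.4) = -916.7
Net primary income = 309.1 - 99.6 = 209.5
Net secondary income = 231.5 - 180.2 = 51.3
Current account = -916.7 + 209.5 + 51.3 = -655.9
Financial account = -(-655.9 + 63.8) = 592.1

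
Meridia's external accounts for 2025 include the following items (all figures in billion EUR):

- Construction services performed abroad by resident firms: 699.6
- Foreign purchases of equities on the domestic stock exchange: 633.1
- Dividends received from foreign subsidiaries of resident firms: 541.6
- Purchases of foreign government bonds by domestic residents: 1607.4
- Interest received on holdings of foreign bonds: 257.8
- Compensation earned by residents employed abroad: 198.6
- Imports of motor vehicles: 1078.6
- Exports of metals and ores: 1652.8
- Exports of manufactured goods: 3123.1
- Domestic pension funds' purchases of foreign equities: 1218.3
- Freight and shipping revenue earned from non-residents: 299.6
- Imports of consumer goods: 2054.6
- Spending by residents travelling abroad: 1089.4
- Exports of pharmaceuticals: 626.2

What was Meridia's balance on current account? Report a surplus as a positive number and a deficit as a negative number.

3176.7

Goods: 3123.1 - 1078.6 + 1652.8 - 2054.6 + 626.2 = 2268.9
Services: 299.6 + 699.6 - 1089.4 = -90.2
Primary income: 198.6 + 257.8 + 541.6 = 998.0
Current account = 2268.9 + (-90.2) + 998.0 = 3176.7
(Excluded from the current account — financial account: foreign purchases of equities on the domestic stock exchange 633.1, purchases of foreign government bonds by domestic residents 1607.4, domestic pension funds' purchases of foreign equities 1218.3.)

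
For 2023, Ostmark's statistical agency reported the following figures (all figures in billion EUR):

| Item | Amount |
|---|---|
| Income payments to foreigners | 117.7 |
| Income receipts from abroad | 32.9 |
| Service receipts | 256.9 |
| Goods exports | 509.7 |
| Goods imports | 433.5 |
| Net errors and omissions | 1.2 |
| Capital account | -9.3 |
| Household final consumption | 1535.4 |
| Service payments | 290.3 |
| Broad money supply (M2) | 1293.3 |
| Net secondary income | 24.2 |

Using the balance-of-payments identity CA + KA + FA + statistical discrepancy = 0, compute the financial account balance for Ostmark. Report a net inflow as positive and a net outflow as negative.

25.9

Goods balance = 509.7 - 433.5 = 76.2
Services balance = 256.9 - 290.3 = -33.4
Trade balance (goods + services) = 76.2 + (-33.4) = 42.8
Net primary income = 32.9 - 117.7 = -84.8
Net secondary income = 24.2
Current account = 42.8 + (-84.8) + 24.2 = -17.8
Financial account = -(-17.8 + (-9.3) + 1.2) = 25.9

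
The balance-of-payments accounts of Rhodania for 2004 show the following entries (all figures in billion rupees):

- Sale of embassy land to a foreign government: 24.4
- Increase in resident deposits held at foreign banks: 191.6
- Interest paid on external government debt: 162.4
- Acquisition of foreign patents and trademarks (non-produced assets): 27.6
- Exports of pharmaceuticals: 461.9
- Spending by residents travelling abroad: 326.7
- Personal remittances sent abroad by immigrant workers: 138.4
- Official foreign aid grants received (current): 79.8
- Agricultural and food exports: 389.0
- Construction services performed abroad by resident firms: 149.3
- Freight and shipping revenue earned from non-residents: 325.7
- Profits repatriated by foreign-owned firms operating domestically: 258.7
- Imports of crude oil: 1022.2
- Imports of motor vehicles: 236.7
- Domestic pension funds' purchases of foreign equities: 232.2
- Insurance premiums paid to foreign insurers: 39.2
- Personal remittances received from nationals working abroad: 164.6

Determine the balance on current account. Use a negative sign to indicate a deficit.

-614.0

Goods: 461.9 - 236.7 + 389.0 - 1022.2 = -408.0
Services: 149.3 - 326.7 - 39.2 + 325.7 = 109.1
Primary income: -162.4 - 258.7 = -421.1
Secondary income: -138.4 + 79.8 + 164.6 = 106.0
Current account = (-408.0) + 109.1 + (-421.1) + 106.0 = -614.0
(Excluded from the current account — capital account: sale of embassy land to a foreign government 24.4, acquisition of foreign patents and trademarks (non-produced assets) 27.6; financial account: increase in resident deposits held at foreign banks 191.6, domestic pension funds' purchases of foreign equities 232.2.)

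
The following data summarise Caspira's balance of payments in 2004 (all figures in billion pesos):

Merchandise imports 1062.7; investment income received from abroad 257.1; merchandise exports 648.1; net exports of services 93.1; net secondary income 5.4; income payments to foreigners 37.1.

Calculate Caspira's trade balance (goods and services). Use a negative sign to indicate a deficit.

Goods balance = 648.1 - 1062.7 = -414.6
Services balance = 93.1
Trade balance (goods + services) = -414.6 + 93.1 = -321.5

-321.5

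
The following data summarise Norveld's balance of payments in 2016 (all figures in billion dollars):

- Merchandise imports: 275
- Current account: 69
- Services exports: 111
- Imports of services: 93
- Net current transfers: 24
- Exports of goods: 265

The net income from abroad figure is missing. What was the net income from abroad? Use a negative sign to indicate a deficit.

Current account = goods balance + services balance + net primary income + net secondary income
Sum of the known components = 32
Net income from abroad = CA - (known components) = 69 - 32 = 37

37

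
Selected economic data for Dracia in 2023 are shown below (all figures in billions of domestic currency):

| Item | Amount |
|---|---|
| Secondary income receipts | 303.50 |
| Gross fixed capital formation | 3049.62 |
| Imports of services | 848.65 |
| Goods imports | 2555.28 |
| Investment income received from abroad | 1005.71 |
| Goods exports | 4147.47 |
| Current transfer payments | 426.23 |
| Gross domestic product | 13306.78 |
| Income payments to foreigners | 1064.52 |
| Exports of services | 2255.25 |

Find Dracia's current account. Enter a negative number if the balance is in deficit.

2817.25

Goods balance = 4147.47 - 2555.28 = 1592.19
Services balance = 2255.25 - 848.65 = 1406.60
Trade balance (goods + services) = 1592.19 + 1406.60 = 2998.79
Net primary income = 1005.71 - 1064.52 = -58.81
Net secondary income = 303.50 - 426.23 = -122.73
Current account = 2998.79 + (-58.81) + (-122.73) = 2817.25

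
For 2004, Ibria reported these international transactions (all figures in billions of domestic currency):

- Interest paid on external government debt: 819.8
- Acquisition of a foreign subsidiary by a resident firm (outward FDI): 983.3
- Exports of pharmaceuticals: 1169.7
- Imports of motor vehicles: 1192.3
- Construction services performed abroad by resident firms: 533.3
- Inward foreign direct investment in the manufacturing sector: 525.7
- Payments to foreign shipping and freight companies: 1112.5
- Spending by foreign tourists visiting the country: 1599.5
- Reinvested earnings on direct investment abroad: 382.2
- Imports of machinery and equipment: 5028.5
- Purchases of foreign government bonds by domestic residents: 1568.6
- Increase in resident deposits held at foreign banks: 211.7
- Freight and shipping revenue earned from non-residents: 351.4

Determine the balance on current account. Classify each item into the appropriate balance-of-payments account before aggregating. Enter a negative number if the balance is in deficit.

-4117.0

Goods: -5028.5 + 1169.7 - 1192.3 = -5051.1
Services: -1112.5 + 1599.5 + 351.4 + 533.3 = 1371.7
Primary income: -819.8 + 382.2 = -437.6
Current account = (-5051.1) + 1371.7 + (-437.6) = -4117.0
(Excluded from the current account — financial account: acquisition of a foreign subsidiary by a resident firm (outward FDI) 983.3, inward foreign direct investment in the manufacturing sector 525.7, purchases of foreign government bonds by domestic residents 1568.6, increase in resident deposits held at foreign banks 211.7.)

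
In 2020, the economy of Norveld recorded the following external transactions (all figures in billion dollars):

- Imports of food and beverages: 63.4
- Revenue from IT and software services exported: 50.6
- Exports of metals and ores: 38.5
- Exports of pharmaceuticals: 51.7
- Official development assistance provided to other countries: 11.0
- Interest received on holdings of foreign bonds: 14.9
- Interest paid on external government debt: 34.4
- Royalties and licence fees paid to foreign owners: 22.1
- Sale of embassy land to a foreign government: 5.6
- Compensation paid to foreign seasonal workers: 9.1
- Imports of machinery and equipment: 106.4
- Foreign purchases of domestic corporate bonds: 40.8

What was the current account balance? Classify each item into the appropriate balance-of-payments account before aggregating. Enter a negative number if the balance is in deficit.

Goods: 38.5 + 51.7 - 63.4 - 106.4 = -79.6
Services: 50.6 - 22.1 = 28.5
Primary income: -9.1 + 14.9 - 34.4 = -28.6
Secondary income: -11.0
Current account = (-79.6) + 28.5 + (-28.6) + (-11.0) = -90.7
(Excluded from the current account — capital account: sale of embassy land to a foreign government 5.6; financial account: foreign purchases of domestic corporate bonds 40.8.)

-90.7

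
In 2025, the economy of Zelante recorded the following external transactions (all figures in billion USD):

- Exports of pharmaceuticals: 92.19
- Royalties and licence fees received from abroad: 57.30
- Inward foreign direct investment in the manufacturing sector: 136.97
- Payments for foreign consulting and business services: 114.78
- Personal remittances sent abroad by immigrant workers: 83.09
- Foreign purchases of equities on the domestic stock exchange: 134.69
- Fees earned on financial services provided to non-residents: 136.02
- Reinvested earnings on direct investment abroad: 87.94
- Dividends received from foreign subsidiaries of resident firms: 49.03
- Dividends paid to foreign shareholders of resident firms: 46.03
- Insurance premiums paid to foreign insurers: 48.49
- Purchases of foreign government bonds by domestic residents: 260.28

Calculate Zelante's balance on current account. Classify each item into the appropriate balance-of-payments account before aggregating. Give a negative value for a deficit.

130.09

Goods: 92.19
Services: -114.78 - 48.49 + 136.02 + 57.30 = 30.05
Primary income: 49.03 - 46.03 + 87.94 = 90.94
Secondary income: -83.09
Current account = 92.19 + 30.05 + 90.94 + (-83.09) = 130.09
(Excluded from the current account — financial account: inward foreign direct investment in the manufacturing sector 136.97, foreign purchases of equities on the domestic stock exchange 134.69, purchases of foreign government bonds by domestic residents 260.28.)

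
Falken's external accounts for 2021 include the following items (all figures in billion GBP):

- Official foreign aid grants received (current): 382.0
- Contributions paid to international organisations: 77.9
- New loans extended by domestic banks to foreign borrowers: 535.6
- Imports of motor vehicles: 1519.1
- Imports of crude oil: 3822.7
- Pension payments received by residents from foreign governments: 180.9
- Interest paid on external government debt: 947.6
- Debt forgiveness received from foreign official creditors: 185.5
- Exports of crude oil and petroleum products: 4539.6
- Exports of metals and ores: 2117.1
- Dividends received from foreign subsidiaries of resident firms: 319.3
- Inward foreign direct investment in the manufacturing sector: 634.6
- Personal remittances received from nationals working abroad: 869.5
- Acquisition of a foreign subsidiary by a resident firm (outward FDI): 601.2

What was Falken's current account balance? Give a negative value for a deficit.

Goods: -1519.1 + 2117.1 - 3822.7 + 4539.6 = 1314.9
Primary income: -947.6 + 319.3 = -628.3
Secondary income: 869.5 + 180.9 + 382.0 - 77.9 = 1354.5
Current account = 1314.9 + (-628.3) + 1354.5 = 2041.1
(Excluded from the current account — financial account: new loans extended by domestic banks to foreign borrowers 535.6, inward foreign direct investment in the manufacturing sector 634.6, acquisition of a foreign subsidiary by a resident firm (outward FDI) 601.2; capital account: debt forgiveness received from foreign official creditors 185.5.)

2041.1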